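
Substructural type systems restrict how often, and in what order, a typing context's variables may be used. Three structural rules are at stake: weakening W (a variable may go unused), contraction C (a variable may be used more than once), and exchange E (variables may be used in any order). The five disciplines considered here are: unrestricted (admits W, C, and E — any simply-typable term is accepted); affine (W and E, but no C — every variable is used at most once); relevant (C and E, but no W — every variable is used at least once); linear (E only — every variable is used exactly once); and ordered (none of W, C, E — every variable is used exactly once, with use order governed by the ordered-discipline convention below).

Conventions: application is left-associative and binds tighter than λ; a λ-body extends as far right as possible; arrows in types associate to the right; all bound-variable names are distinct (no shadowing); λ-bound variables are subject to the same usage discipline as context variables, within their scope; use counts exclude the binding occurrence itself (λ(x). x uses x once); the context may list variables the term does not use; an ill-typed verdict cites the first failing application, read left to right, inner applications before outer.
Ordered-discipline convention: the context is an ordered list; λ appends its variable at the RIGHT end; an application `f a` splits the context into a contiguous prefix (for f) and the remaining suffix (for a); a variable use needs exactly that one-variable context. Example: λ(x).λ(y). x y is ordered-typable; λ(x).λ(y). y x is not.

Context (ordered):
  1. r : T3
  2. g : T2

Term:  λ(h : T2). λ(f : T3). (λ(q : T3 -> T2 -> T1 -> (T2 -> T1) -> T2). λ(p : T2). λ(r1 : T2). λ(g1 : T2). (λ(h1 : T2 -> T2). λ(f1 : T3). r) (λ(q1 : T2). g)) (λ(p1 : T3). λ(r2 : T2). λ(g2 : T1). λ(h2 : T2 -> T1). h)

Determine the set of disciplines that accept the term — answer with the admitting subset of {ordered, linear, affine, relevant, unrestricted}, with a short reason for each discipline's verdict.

admitted by: affine, unrestricted
use counts: r ×1; g ×1; h (bound) ×1; f (bound) ×0; q (bound) ×0; p (bound) ×0; r1 (bound) ×0; g1 (bound) ×0; h1 (bound) ×0; f1 (bound) ×0; q1 (bound) ×0; p1 (bound) ×0; r2 (bound) ×0; g2 (bound) ×0; h2 (bound) ×0
use order (left to right): r, g, h
typing: the term checks, with type T2 -> T3 -> T2 -> T2 -> T2 -> T3 -> T3
ordered: ✗ — unused: f, q, p, r1, g1, h1, f1, q1, p1, r2, g2, h2 — weakening required
linear: ✗ — unused: f, q, p, r1, g1, h1, f1, q1, p1, r2, g2, h2 — weakening required
affine: ✓ — no duplicate uses among r, g, h, f, q, p, r1, g1, h1, f1, q1, p1, r2, g2, h2
relevant: ✗ — unused: f, q, p, r1, g1, h1, f1, q1, p1, r2, g2, h2 — weakening required
unrestricted: ✓ — type-checks (T2 -> T3 -> T2 -> T2 -> T2 -> T3 -> T3) and nothing is barred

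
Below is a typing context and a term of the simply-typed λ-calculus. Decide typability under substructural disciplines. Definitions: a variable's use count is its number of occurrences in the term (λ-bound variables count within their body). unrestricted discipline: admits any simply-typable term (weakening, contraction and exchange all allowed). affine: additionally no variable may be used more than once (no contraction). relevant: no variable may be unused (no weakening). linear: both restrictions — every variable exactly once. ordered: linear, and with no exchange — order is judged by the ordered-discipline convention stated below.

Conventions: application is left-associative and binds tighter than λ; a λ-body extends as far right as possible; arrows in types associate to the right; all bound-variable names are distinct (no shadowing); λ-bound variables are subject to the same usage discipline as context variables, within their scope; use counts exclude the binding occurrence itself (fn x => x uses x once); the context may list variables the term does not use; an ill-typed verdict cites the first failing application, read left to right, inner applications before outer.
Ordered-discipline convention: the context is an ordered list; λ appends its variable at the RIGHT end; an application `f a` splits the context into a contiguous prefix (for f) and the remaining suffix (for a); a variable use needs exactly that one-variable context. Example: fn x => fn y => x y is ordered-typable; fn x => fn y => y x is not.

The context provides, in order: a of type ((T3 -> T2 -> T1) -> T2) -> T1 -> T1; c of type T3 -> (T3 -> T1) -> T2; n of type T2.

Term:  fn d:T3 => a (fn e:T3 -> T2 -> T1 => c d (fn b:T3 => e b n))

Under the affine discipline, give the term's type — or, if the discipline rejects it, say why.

term : T3 -> T1 -> T1
use counts: a=1; c=1; n=1; d [bound]=1; e [bound]=1; b [bound]=1
order of uses: a, c, d, e, b, n
typing: well-typed — term : T3 -> T1 -> T1
summary: ordered ✗; linear ✓; affine ✓; relevant ✓; unrestricted ✓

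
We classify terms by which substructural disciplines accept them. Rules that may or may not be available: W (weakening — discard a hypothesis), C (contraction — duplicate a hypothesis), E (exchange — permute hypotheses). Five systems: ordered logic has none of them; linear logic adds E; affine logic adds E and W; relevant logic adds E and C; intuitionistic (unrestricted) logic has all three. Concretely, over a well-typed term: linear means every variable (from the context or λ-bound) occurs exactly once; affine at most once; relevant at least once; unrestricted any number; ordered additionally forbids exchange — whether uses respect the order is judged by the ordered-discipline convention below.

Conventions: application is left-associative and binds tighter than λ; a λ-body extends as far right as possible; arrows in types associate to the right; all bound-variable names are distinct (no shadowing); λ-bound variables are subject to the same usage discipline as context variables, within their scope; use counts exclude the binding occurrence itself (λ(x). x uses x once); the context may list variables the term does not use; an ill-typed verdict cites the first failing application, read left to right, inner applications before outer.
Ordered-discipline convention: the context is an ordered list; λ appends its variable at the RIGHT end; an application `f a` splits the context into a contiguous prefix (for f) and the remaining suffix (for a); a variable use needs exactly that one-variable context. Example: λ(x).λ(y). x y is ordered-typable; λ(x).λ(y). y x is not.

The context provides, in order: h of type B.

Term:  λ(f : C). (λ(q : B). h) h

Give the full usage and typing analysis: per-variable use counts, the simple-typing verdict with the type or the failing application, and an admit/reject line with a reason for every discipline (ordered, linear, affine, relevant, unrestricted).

use counts: h=2, f (bound)=0, q (bound)=0
order of uses: h, h
typing: well-typed at C → B
ordered ✗ (needs contraction — h ×2; unused: f, q — weakening required)
linear ✗ (needs contraction — h ×2; unused: f, q — weakening required)
affine ✗ (needs contraction — h ×2)
relevant ✗ (unused: f, q — weakening required)
unrestricted ✓ (well-typed at C → B; no restrictions here)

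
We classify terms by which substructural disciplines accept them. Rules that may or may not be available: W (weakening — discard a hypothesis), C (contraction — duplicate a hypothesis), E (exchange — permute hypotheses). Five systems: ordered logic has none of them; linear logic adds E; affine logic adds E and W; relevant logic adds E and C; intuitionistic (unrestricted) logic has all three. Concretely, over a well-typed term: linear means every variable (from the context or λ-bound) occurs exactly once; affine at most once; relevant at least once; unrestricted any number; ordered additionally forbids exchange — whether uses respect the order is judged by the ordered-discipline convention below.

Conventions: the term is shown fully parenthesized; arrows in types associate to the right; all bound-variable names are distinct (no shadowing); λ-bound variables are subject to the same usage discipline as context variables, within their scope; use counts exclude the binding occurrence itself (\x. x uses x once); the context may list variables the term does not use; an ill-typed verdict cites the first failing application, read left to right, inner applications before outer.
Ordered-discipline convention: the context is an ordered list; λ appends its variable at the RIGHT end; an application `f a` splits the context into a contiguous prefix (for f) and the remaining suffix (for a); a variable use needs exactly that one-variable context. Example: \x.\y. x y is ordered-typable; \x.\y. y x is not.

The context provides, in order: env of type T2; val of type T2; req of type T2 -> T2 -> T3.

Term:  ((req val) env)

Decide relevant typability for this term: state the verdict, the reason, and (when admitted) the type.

yes — env, val, req: all used, weakening unneeded; term : T3
use counts: env: 1×; val: 1×; req: 1×
uses in reading order: req, val, env
typing: well-typed at T3
all disciplines: ordered ✗, linear ✓, affine ✓, relevant ✓, unrestricted ✓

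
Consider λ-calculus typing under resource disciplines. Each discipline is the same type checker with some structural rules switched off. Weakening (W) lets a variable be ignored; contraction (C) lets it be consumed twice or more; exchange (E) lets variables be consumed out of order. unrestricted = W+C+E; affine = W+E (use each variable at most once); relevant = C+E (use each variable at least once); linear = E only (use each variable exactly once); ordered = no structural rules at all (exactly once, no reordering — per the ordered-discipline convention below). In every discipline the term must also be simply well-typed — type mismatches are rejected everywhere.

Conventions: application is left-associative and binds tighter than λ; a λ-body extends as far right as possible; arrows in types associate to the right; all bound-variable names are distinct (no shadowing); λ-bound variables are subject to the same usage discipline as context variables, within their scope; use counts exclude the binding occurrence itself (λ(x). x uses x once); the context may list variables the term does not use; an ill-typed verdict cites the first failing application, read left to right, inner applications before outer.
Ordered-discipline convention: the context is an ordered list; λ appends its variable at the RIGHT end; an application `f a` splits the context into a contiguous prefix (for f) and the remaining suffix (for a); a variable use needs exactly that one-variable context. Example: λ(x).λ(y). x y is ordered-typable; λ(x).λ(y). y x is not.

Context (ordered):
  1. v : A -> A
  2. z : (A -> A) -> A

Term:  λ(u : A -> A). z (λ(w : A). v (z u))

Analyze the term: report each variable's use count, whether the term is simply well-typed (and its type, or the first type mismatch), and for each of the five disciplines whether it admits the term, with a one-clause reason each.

counts: v: 1, z: 2, u (λ-bound): 1, w (λ-bound): 0
order of uses: z, v, z, u
typing: ✓ — (A -> A) -> A
ordered: ✗, z ×2 used more than once (contraction); w left unused
linear: ✗, z ×2 used more than once (contraction); w left unused
affine: ✗, z ×2 used more than once (contraction)
relevant: ✗, w left unused
unrestricted: ✓, simply typable at (A -> A) -> A; W, C, E all held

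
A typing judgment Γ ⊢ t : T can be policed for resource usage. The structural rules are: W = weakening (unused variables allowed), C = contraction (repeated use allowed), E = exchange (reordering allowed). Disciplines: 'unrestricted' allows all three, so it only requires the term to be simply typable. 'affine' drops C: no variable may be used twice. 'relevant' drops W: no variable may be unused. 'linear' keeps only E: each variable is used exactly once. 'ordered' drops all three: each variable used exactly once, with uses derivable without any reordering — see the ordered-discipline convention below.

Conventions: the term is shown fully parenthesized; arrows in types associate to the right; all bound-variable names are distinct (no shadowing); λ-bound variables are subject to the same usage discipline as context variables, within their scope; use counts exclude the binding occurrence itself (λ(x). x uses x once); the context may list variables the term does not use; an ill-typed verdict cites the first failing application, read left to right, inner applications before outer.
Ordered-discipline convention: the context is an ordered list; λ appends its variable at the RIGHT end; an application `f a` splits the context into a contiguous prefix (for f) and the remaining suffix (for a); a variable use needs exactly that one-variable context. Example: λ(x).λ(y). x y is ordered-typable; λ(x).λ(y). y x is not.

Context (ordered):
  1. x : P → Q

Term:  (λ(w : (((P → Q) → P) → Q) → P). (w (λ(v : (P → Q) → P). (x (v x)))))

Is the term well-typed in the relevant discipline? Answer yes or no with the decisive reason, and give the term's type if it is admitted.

yes — at least one use each (x, w, v); term : ((((P → Q) → P) → Q) → P) → P
counts: x: 2×, w (λ-bound): 1×, v (λ-bound): 1×
order of uses: w, x, v, x
typing: ✓ — ((((P → Q) → P) → Q) → P) → P
per-discipline verdicts: ordered ✗ | linear ✗ | affine ✗ | relevant ✓ | unrestricted ✓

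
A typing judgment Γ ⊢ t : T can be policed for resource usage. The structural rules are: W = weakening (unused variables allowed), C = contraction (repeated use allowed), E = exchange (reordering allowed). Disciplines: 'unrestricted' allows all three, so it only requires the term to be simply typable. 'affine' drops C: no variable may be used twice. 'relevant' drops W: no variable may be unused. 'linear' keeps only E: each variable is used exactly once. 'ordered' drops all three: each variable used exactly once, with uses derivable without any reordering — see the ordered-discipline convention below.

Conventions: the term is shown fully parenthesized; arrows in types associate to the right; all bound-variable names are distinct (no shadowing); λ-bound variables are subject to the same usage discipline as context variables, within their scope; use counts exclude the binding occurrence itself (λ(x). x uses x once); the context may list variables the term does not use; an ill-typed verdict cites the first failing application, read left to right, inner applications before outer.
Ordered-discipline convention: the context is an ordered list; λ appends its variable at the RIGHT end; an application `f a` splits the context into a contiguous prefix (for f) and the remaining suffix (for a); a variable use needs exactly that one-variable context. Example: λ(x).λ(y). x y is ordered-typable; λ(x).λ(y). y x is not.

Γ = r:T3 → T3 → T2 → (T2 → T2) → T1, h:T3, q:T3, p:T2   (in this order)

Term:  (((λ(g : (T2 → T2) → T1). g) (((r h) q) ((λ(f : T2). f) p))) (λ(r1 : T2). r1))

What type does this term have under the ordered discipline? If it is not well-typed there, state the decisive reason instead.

term : T1
counts: r: 1×; h: 1×; q: 1×; p: 1×; g (bound): 1×; f (bound): 1×; r1 (bound): 1×
order of uses: g, r, h, q, f, p, r1
typing: well-typed — term : T1
across the five disciplines: ordered ✓; linear ✓; affine ✓; relevant ✓; unrestricted ✓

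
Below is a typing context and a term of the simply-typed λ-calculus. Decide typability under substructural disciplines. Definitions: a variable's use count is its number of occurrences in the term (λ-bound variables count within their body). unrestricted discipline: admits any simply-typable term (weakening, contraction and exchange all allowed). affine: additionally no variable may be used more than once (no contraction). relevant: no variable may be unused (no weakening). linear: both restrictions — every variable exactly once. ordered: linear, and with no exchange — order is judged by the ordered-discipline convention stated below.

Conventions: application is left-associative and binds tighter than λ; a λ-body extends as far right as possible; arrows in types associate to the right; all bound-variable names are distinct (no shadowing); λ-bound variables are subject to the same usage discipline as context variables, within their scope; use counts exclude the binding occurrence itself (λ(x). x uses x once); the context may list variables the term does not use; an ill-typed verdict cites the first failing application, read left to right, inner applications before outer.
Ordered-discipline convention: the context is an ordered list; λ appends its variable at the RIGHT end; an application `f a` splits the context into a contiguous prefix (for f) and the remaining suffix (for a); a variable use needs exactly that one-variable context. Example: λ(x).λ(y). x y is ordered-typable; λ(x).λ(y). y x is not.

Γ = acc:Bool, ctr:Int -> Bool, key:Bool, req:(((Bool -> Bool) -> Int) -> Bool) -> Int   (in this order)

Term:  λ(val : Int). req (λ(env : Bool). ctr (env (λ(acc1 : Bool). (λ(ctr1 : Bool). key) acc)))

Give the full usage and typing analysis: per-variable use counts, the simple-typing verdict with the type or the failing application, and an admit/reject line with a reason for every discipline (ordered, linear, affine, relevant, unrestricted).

use counts: acc: 1, ctr: 1, key: 1, req: 1, val (bound): 0, env (bound): 1, acc1 (bound): 0, ctr1 (bound): 0
use order (left to right): req, ctr, env, key, acc
typing: ill-typed: can't apply a value of type Bool
ordered: ✗ — the type mismatch rejects it
linear: ✗ — not simply typable
affine: ✗ — fails simple typing
relevant: ✗ — a type mismatch blocks all five
unrestricted: ✗ — the type mismatch rejects it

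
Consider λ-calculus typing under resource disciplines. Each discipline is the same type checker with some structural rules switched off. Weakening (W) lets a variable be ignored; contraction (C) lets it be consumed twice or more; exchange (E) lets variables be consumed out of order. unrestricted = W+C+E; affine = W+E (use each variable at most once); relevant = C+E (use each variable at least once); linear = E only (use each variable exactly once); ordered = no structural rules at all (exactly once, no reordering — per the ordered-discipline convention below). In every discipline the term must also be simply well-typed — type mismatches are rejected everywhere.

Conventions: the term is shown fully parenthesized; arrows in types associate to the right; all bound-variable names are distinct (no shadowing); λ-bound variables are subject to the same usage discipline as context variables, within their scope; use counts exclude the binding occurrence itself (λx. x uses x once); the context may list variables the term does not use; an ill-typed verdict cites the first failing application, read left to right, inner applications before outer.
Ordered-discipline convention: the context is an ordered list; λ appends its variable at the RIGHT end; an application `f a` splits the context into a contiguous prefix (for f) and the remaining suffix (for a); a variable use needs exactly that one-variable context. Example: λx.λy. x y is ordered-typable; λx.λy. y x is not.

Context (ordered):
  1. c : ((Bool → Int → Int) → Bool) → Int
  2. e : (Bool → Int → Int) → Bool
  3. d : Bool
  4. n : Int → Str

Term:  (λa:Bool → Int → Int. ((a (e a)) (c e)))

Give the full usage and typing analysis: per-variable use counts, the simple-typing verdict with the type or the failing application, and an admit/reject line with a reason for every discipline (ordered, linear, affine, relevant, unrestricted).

use counts: c: 1×, e: 2×, d: 0×, n: 0×, a [bound]: 2×
use order (left to right): a, e, a, c, e
typing: well-typed — term : (Bool → Int → Int) → Int
ordered ✗ (e ×2, a ×2 used more than once (contraction); needs weakening: d, n unused)
linear ✗ (e ×2, a ×2 used more than once (contraction); needs weakening: d, n unused)
affine ✗ (e ×2, a ×2 used more than once (contraction))
relevant ✗ (needs weakening: d, n unused)
unrestricted ✓ (simply typable at (Bool → Int → Int) → Int; W, C, E all held)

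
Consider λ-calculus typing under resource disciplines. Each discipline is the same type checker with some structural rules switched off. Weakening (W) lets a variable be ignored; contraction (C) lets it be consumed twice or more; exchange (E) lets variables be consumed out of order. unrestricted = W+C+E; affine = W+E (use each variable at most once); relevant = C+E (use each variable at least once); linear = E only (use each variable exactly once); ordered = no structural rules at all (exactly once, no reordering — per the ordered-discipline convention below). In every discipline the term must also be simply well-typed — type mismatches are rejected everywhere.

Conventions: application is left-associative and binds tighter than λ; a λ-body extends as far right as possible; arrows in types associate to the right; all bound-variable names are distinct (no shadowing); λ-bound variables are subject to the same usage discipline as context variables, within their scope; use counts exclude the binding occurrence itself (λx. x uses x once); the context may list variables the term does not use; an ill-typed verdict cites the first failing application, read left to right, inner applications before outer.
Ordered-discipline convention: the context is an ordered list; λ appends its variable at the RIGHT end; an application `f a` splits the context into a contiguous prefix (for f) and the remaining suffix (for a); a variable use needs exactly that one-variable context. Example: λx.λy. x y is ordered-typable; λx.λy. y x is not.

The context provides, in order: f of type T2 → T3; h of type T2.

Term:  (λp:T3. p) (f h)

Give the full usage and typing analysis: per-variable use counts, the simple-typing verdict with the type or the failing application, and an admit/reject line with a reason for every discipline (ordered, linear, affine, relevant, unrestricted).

variable uses: f ×1; h ×1; p (bound) ×1
uses in reading order: p, f, h
typing: ✓ — T3
ordered ✓ (f, h, p: once each, no exchange needed)
linear ✓ (single use per variable (f, h, p))
affine ✓ (f, h, p: no repeats, contraction unneeded)
relevant ✓ (none of f, h, p goes unused)
unrestricted ✓ (simply typable at T3; W, C, E all held)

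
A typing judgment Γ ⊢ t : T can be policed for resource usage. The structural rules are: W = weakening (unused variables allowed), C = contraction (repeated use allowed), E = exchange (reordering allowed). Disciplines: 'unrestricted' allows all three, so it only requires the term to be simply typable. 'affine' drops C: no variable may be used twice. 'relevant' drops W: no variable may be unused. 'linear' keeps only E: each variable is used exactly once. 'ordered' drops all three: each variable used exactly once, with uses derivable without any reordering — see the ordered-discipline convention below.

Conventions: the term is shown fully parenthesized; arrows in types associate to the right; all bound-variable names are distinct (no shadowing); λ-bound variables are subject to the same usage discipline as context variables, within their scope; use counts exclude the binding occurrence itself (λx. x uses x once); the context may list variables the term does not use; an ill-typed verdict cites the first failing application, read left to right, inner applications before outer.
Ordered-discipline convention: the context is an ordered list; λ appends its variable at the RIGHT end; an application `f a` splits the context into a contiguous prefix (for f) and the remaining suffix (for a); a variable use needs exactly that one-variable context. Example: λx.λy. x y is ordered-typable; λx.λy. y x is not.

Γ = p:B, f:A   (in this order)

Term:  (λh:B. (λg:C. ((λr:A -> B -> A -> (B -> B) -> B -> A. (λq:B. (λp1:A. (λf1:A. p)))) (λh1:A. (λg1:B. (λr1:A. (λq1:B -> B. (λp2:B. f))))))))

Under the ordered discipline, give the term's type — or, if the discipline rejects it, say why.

not well-typed under ordered — h, g, r, q, p1, f1, h1, g1, r1, q1, p2 left unused
use counts: p ×1; f ×1; h (bound) ×0; g (bound) ×0; r (bound) ×0; q (bound) ×0; p1 (bound) ×0; f1 (bound) ×0; h1 (bound) ×0; g1 (bound) ×0; r1 (bound) ×0; q1 (bound) ×0; p2 (bound) ×0
order of uses: p, f
typing: the term checks, with type B -> C -> B -> A -> A -> B
across the five disciplines: ordered ✗ | linear ✗ | affine ✓ | relevant ✗ | unrestricted ✓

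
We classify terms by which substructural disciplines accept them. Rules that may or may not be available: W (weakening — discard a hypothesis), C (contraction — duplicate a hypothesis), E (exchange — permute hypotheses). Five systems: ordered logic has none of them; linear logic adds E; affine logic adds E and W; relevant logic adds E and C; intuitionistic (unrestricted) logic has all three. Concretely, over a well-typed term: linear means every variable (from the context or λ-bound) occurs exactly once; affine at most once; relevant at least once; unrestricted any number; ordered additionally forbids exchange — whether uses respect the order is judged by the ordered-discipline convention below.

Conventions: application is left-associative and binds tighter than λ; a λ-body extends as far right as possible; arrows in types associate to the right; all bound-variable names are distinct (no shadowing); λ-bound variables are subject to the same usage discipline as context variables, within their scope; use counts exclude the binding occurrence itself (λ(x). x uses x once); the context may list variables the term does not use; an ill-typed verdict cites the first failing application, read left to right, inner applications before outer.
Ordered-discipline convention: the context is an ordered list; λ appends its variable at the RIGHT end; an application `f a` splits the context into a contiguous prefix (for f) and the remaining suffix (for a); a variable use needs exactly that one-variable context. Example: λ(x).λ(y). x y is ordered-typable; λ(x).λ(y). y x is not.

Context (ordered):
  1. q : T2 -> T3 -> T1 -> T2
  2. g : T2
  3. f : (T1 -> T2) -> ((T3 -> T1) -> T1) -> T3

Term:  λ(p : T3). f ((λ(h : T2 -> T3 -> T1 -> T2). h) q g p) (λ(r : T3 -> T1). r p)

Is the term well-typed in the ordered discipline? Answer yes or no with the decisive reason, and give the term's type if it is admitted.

no — p ×2 used more than once (contraction)
counts: q ×1; g ×1; f ×1; p (bound) ×2; h (bound) ×1; r (bound) ×1
use order (left to right): f, h, q, g, p, r, p
typing: the term checks, with type T3 -> T3
summary: ordered ✗ | linear ✗ | affine ✗ | relevant ✓ | unrestricted ✓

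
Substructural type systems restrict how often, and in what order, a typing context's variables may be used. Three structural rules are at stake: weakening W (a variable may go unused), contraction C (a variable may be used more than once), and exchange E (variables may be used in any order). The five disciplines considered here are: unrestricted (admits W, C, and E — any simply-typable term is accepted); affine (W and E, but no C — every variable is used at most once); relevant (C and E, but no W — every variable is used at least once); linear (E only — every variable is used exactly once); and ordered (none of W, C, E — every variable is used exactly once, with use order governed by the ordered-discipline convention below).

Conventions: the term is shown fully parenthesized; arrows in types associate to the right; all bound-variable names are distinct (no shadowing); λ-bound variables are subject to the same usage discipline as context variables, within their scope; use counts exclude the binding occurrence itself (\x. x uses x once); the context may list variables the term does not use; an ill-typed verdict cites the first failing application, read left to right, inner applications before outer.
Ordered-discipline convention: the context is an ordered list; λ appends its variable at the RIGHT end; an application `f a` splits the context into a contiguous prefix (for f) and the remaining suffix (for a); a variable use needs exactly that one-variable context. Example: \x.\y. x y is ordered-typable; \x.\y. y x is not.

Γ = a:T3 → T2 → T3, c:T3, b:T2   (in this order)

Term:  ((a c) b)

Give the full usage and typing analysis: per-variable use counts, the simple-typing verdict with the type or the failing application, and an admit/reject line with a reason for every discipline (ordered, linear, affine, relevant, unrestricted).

use counts: a: 1×; c: 1×; b: 1×
left-to-right use order: a, c, b
typing: the term checks, with type T3
ordered: ✓ — a, c, b once each; derivable with no W/C/E
linear: ✓ — single use per variable (a, c, b)
affine: ✓ — no duplicate uses among a, c, b
relevant: ✓ — every one of a, c, b appears
unrestricted: ✓ — type-checks (T3) and nothing is barred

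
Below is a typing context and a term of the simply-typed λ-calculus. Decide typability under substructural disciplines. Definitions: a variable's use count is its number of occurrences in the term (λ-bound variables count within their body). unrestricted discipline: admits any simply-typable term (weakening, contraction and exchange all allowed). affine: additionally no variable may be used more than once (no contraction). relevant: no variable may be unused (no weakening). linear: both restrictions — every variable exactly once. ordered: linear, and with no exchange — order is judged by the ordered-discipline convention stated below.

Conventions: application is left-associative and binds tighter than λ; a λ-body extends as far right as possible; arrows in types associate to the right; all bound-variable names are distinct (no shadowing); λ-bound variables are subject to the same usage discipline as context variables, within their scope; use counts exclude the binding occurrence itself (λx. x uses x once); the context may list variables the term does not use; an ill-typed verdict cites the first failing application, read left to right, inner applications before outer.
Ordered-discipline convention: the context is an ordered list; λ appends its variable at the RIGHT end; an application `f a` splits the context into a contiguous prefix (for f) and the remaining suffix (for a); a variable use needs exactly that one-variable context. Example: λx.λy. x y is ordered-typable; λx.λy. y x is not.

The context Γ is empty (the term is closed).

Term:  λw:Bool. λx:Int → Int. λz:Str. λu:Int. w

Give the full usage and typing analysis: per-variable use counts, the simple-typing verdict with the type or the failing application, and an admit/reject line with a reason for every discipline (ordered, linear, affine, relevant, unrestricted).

use counts: w (λ-bound): 1×, x (λ-bound): 0×, z (λ-bound): 0×, u (λ-bound): 0×
use order (left to right): w
typing: well-typed — term : Bool → (Int → Int) → Str → Int → Bool
ordered ✗ (x, z, u never used (weakening))
linear ✗ (x, z, u never used (weakening))
affine ✓ (none of w, x, z, u used more than once)
relevant ✗ (x, z, u never used (weakening))
unrestricted ✓ (typability at Bool → (Int → Int) → Str → Int → Bool is all that's needed)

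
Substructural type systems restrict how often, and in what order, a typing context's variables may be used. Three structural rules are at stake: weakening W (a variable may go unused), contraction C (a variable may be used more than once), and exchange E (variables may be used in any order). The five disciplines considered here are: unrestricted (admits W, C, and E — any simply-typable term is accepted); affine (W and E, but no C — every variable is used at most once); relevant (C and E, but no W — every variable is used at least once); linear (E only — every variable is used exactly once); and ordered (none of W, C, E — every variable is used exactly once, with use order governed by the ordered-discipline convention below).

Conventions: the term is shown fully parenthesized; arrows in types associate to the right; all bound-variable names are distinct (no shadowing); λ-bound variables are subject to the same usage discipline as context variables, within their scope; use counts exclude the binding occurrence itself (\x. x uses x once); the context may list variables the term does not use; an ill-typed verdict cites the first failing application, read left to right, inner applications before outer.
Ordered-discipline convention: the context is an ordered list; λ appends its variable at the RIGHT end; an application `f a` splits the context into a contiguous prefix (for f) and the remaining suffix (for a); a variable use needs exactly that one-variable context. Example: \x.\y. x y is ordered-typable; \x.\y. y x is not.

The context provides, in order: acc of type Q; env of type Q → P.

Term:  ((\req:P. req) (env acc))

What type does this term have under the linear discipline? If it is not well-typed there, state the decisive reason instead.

term : P
variable uses: acc: 1; env: 1; req [bound]: 1
left-to-right use order: req, env, acc
typing: ✓ — P
all disciplines: ordered ✗ · linear ✓ · affine ✓ · relevant ✓ · unrestricted ✓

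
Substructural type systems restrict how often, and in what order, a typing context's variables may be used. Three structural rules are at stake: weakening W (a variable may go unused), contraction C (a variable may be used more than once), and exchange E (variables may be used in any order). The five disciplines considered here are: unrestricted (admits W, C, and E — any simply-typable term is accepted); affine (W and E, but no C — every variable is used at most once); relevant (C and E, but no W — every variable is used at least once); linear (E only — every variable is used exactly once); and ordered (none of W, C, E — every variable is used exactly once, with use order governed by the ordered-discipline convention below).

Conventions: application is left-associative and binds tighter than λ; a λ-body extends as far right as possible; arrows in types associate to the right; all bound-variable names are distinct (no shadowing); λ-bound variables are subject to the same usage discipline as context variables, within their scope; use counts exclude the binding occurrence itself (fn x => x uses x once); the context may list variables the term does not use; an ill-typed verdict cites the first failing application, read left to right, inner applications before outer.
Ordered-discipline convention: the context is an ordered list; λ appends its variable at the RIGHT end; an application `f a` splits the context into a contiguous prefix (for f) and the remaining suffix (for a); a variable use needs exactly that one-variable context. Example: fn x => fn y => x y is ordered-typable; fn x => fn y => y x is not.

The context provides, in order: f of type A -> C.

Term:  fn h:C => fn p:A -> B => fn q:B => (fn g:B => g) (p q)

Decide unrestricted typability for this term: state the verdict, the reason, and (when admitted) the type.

no — a type mismatch blocks all five
counts: f ×0, h (bound) ×0, p (bound) ×1, q (bound) ×1, g (bound) ×1
order of uses: g, p, q
typing: ill-typed: an argument B mismatches the expected A
across the five disciplines: ordered ✗; linear ✗; affine ✗; relevant ✗; unrestricted ✗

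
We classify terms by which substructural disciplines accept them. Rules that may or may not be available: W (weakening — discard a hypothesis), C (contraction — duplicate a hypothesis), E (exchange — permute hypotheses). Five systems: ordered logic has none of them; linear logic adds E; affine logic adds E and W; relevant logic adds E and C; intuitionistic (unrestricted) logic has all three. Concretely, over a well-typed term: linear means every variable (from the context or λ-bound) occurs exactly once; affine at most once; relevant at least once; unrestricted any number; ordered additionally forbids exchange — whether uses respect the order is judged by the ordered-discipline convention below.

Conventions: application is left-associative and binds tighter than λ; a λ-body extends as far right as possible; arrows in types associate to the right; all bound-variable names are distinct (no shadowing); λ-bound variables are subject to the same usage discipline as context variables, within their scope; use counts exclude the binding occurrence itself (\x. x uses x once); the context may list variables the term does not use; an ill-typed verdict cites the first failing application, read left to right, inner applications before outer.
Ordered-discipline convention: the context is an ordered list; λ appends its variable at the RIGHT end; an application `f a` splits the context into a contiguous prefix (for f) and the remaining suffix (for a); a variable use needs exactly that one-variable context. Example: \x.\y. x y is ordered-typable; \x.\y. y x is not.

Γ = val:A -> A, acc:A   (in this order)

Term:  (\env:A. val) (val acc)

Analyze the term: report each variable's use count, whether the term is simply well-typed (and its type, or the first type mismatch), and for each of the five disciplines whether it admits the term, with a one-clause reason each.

variable uses: val: 2; acc: 1; env (λ-bound): 0
use order (left to right): val, val, acc
typing: the term checks, with type A -> A
ordered: ✗, needs contraction — val ×2; unused: env — weakening required
linear: ✗, needs contraction — val ×2; unused: env — weakening required
affine: ✗, needs contraction — val ×2
relevant: ✗, unused: env — weakening required
unrestricted: ✓, simply typable at A -> A; W, C, E all held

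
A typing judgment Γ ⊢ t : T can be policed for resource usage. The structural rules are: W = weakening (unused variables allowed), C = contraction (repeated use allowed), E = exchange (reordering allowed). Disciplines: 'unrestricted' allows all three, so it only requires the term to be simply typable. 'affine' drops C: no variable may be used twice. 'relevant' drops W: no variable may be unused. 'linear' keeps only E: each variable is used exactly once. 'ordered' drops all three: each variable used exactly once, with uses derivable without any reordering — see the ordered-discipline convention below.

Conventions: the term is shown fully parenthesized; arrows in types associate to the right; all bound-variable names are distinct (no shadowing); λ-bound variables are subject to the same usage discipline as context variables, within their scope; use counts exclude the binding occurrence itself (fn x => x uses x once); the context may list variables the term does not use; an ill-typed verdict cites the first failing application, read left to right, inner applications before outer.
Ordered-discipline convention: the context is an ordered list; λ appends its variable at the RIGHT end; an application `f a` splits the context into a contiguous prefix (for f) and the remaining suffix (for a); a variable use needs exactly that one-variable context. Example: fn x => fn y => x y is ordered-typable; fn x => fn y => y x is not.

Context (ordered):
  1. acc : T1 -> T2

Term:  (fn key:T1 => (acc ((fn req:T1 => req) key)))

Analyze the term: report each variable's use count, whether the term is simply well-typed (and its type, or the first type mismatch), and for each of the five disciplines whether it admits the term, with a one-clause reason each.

usage: acc: 1×; key (λ-bound): 1×; req (λ-bound): 1×
uses in reading order: acc, req, key
typing: ✓ — T1 -> T2
ordered: ✓, single-use (acc, key, req), ordered derivation ok
linear: ✓, single use per variable (acc, key, req)
affine: ✓, no duplicate uses among acc, key, req
relevant: ✓, acc, key, req: all used, weakening unneeded
unrestricted: ✓, type-checks (T1 -> T2) and nothing is barred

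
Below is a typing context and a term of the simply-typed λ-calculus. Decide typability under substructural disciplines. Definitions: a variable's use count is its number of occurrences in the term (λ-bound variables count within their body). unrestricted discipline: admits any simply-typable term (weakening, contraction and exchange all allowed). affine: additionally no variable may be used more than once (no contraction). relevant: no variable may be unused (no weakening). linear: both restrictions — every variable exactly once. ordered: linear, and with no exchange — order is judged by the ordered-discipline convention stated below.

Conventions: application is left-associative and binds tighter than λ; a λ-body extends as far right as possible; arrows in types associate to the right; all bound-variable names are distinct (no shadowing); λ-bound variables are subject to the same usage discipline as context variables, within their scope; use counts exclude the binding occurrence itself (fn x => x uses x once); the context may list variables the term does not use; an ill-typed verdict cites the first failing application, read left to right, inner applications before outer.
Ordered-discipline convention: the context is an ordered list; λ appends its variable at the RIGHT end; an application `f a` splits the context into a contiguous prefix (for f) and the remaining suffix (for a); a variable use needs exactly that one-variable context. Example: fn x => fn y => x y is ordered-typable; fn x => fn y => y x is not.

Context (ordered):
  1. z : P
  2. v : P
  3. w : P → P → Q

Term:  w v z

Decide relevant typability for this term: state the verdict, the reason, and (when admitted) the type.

yes — z, v, w: all used, weakening unneeded; term : Q
counts: z: 1×, v: 1×, w: 1×
use order (left to right): w, v, z
typing: the term checks, with type Q
summary: ordered ✗; linear ✓; affine ✓; relevant ✓; unrestricted ✓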